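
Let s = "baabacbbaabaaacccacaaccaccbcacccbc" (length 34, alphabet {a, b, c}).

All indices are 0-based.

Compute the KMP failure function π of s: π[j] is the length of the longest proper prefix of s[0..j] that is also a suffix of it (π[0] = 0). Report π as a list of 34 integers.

π[0] = 0
j=1 s[j]='a': π[1]=0 (border '')
j=2 s[j]='a': π[2]=0 (border '')
j=3 s[j]='b': π[3]=1 (border 'b')
j=4 s[j]='a': π[4]=2 (border 'ba')
j=5 s[j]='c': k: 2→0; π[5]=0 (border '')
j=6 s[j]='b': π[6]=1 (border 'b')
j=7 s[j]='b': k: 1→0; π[7]=1 (border 'b')
j=8 s[j]='a': π[8]=2 (border 'ba')
j=9 s[j]='a': π[9]=3 (border 'baa')
j=10 s[j]='b': π[10]=4 (border 'baab')
j=11 s[j]='a': π[11]=5 (border 'baaba')
j=12 s[j]='a': k: 5→2; π[12]=3 (border 'baa')
j=13 s[j]='a': k: 3→0; π[13]=0 (border '')
j=14 s[j]='c': π[14]=0 (border '')
j=15 s[j]='c': π[15]=0 (border '')
j=16 s[j]='c': π[16]=0 (border '')
j=17 s[j]='a': π[17]=0 (border '')
j=18 s[j]='c': π[18]=0 (border '')
j=19 s[j]='a': π[19]=0 (border '')
j=20 s[j]='a': π[20]=0 (border '')
j=21 s[j]='c': π[21]=0 (border '')
j=22 s[j]='c': π[22]=0 (border '')
j=23 s[j]='a': π[23]=0 (border '')
j=24 s[j]='c': π[24]=0 (border '')
j=25 s[j]='c': π[25]=0 (border '')
j=26 s[j]='b': π[26]=1 (border 'b')
j=27 s[j]='c': k: 1→0; π[27]=0 (border '')
j=28 s[j]='a': π[28]=0 (border '')
j=29 s[j]='c': π[29]=0 (border '')
j=30 s[j]='c': π[30]=0 (border '')
j=31 s[j]='c': π[31]=0 (border '')
j=32 s[j]='b': π[32]=1 (border 'b')
j=33 s[j]='c': k: 1→0; π[33]=0 (border '')

[0, 0, 0, 1, 2, 0, 1, 1, 2, 3, 4, 5, 3, 0, 0, 0, 0, 0, 0, 0, 0, 0, 0, 0, 0, 0, 1, 0, 0, 0, 0, 0, 1, 0]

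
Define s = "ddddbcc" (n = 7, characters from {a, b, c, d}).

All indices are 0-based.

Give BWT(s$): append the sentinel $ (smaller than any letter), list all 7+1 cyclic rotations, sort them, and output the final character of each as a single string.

rank  rotation  last
    0  $ddddbcc  c
    1  bcc$dddd  d
    2  c$ddddbc  c
    3  cc$ddddb  b
    4  dbcc$ddd  d
    5  ddbcc$dd  d
    6  dddbcc$d  d
    7  ddddbcc$  $

cdcbddd$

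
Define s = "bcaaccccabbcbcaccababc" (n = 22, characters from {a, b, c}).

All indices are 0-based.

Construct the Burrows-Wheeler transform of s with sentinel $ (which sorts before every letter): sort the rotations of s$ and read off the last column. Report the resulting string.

ccccbcaaaa$cbbbccbbacca

rank  rotation                 last
    0  $bcaaccccabbcbcaccababc  c
    1  aaccccabbcbcaccababc$bc  c
    2  ababc$bcaaccccabbcbcacc  c
    3  abbcbcaccababc$bcaacccc  c
    4  abc$bcaaccccabbcbcaccab  b
    5  accababc$bcaaccccabbcbc  c
    6  accccabbcbcaccababc$bca  a
    7  babc$bcaaccccabbcbcacca  a
    8  bbcbcaccababc$bcaacccca  a
    9  bc$bcaaccccabbcbcaccaba  a
   10  bcaaccccabbcbcaccababc$  $
   11  bcaccababc$bcaaccccabbc  c
   12  bcbcaccababc$bcaaccccab  b
   13  c$bcaaccccabbcbcaccabab  b
   14  caaccccabbcbcaccababc$b  b
   15  cababc$bcaaccccabbcbcac  c
   16  cabbcbcaccababc$bcaaccc  c
   17  caccababc$bcaaccccabbcb  b
   18  cbcaccababc$bcaaccccabb  b
   19  ccababc$bcaaccccabbcbca  a
   20  ccabbcbcaccababc$bcaacc  c
   21  cccabbcbcaccababc$bcaac  c
   22  ccccabbcbcaccababc$bcaa  a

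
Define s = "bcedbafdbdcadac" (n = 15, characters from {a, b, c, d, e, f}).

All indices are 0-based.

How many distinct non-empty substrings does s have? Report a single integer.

sorted suffixes:
  #0 SA[0]=13  'ac'
  #1 SA[1]=11  'adac'
  #2 SA[2]=5  'afdbdcadac'
  #3 SA[3]=4  'bafdbdcadac'
  #4 SA[4]=0  'bcedbafdbdcadac'
  #5 SA[5]=8  'bdcadac'
  #6 SA[6]=14  'c'
  #7 SA[7]=10  'cadac'
  #8 SA[8]=1  'cedbafdbdcadac'
  #9 SA[9]=12  'dac'
  #10 SA[10]=3  'dbafdbdcadac'
  #11 SA[11]=7  'dbdcadac'
  #12 SA[12]=9  'dcadac'
  #13 SA[13]=2  'edbafdbdcadac'
  #14 SA[14]=6  'fdbdcadac'

SA = [13, 11, 5, 4, 0, 8, 14, 10, 1, 12, 3, 7, 9, 2, 6]
i: (SA[i-1],SA[i]) lcp shared
  1: (13,11) 1 'a'
  2: (11,5) 1 'a'
  3: (5,4) 0 ''
  4: (4,0) 1 'b'
  5: (0,8) 1 'b'
  6: (8,14) 0 ''
  7: (14,10) 1 'c'
  8: (10,1) 1 'c'
  9: (1,12) 0 ''
  10: (12,3) 1 'd'
  11: (3,7) 2 'db'
  12: (7,9) 1 'd'
  13: (9,2) 0 ''
  14: (2,6) 0 ''

n(n+1)/2 = 15·16/2 = 120
Σ LCP = 0 + 1 + 1 + 0 + 1 + 1 + 0 + 1 + 1 + 0 + 1 + 2 + 1 + 0 + 0 = 10
distinct = 120 − 10 = 110

110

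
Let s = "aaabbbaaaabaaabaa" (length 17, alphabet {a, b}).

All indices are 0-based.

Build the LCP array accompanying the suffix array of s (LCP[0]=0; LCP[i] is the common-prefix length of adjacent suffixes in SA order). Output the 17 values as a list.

[0, 1, 2, 3, 6, 4, 2, 5, 3, 1, 4, 2, 0, 3, 4, 1, 2]

rank→(start, suffix):
  0 → (16, 'a')
  1 → (15, 'aa')
  2 → (6, 'aaaabaaabaa')
  3 → (11, 'aaabaa')
  4 → (7, 'aaabaaabaa')
  5 → (0, 'aaabbbaaaabaaabaa')
  6 → (12, 'aabaa')
  7 → (8, 'aabaaabaa')
  8 → (1, 'aabbbaaaabaaabaa')
  9 → (13, 'abaa')
  10 → (9, 'abaaabaa')
  11 → (2, 'abbbaaaabaaabaa')
  12 → (14, 'baa')
  13 → (5, 'baaaabaaabaa')
  14 → (10, 'baaabaa')
  15 → (4, 'bbaaaabaaabaa')
  16 → (3, 'bbbaaaabaaabaa')

SA = [16, 15, 6, 11, 7, 0, 12, 8, 1, 13, 9, 2, 14, 5, 10, 4, 3]
[i] adj suffixes → lcp
  [1] 16/15 → 1 ('a')
  [2] 15/6 → 2 ('aa')
  [3] 6/11 → 3 ('aaa')
  [4] 11/7 → 6 ('aaabaa')
  [5] 7/0 → 4 ('aaab')
  [6] 0/12 → 2 ('aa')
  [7] 12/8 → 5 ('aabaa')
  [8] 8/1 → 3 ('aab')
  [9] 1/13 → 1 ('a')
  [10] 13/9 → 4 ('abaa')
  [11] 9/2 → 2 ('ab')
  [12] 2/14 → 0 ('')
  [13] 14/5 → 3 ('baa')
  [14] 5/10 → 4 ('baaa')
  [15] 10/4 → 1 ('b')
  [16] 4/3 → 2 ('bb')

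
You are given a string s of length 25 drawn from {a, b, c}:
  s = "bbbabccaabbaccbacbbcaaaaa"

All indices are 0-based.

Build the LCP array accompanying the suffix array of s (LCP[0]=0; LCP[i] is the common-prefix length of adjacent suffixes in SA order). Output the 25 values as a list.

sorted suffixes:
  #0 SA[0]=24  'a'
  #1 SA[1]=23  'aa'
  #2 SA[2]=22  'aaa'
  #3 SA[3]=21  'aaaa'
  #4 SA[4]=20  'aaaaa'
  #5 SA[5]=7  'aabbaccbacbbcaaaaa'
  #6 SA[6]=8  'abbaccbacbbcaaaaa'
  #7 SA[7]=3  'abccaabbaccbacbbcaaaaa'
  #8 SA[8]=15  'acbbcaaaaa'
  #9 SA[9]=11  'accbacbbcaaaaa'
  #10 SA[10]=2  'babccaabbaccbacbbcaaaaa'
  #11 SA[11]=14  'bacbbcaaaaa'
  #12 SA[12]=10  'baccbacbbcaaaaa'
  #13 SA[13]=1  'bbabccaabbaccbacbbcaaaaa'
  #14 SA[14]=9  'bbaccbacbbcaaaaa'
  #15 SA[15]=0  'bbbabccaabbaccbacbbcaaaaa'
  #16 SA[16]=17  'bbcaaaaa'
  #17 SA[17]=18  'bcaaaaa'
  #18 SA[18]=4  'bccaabbaccbacbbcaaaaa'
  #19 SA[19]=19  'caaaaa'
  #20 SA[20]=6  'caabbaccbacbbcaaaaa'
  #21 SA[21]=13  'cbacbbcaaaaa'
  #22 SA[22]=16  'cbbcaaaaa'
  #23 SA[23]=5  'ccaabbaccbacbbcaaaaa'
  #24 SA[24]=12  'ccbacbbcaaaaa'

SA = [24, 23, 22, 21, 20, 7, 8, 3, 15, 11, 2, 14, 10, 1, 9, 0, 17, 18, 4, 19, 6, 13, 16, 5, 12]
i: (SA[i-1],SA[i]) lcp shared
  1: (24,23) 1 'a'
  2: (23,22) 2 'aa'
  3: (22,21) 3 'aaa'
  4: (21,20) 4 'aaaa'
  5: (20,7) 2 'aa'
  6: (7,8) 1 'a'
  7: (8,3) 2 'ab'
  8: (3,15) 1 'a'
  9: (15,11) 2 'ac'
  10: (11,2) 0 ''
  11: (2,14) 2 'ba'
  12: (14,10) 3 'bac'
  13: (10,1) 1 'b'
  14: (1,9) 3 'bba'
  15: (9,0) 2 'bb'
  16: (0,17) 2 'bb'
  17: (17,18) 1 'b'
  18: (18,4) 2 'bc'
  19: (4,19) 0 ''
  20: (19,6) 3 'caa'
  21: (6,13) 1 'c'
  22: (13,16) 2 'cb'
  23: (16,5) 1 'c'
  24: (5,12) 2 'cc'

[0, 1, 2, 3, 4, 2, 1, 2, 1, 2, 0, 2, 3, 1, 3, 2, 2, 1, 2, 0, 3, 1, 2, 1, 2]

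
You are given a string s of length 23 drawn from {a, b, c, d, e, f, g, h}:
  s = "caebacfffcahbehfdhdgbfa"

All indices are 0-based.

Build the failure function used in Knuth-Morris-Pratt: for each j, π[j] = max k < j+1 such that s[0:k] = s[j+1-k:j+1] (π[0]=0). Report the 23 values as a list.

[0, 0, 0, 0, 0, 1, 0, 0, 0, 1, 2, 0, 0, 0, 0, 0, 0, 0, 0, 0, 0, 0, 0]

π[0] = 0
j=1 s[j]='a': π[1]=0 (border '')
j=2 s[j]='e': π[2]=0 (border '')
j=3 s[j]='b': π[3]=0 (border '')
j=4 s[j]='a': π[4]=0 (border '')
j=5 s[j]='c': π[5]=1 (border 'c')
j=6 s[j]='f': k: 1→0; π[6]=0 (border '')
j=7 s[j]='f': π[7]=0 (border '')
j=8 s[j]='f': π[8]=0 (border '')
j=9 s[j]='c': π[9]=1 (border 'c')
j=10 s[j]='a': π[10]=2 (border 'ca')
j=11 s[j]='h': k: 2→0; π[11]=0 (border '')
j=12 s[j]='b': π[12]=0 (border '')
j=13 s[j]='e': π[13]=0 (border '')
j=14 s[j]='h': π[14]=0 (border '')
j=15 s[j]='f': π[15]=0 (border '')
j=16 s[j]='d': π[16]=0 (border '')
j=17 s[j]='h': π[17]=0 (border '')
j=18 s[j]='d': π[18]=0 (border '')
j=19 s[j]='g': π[19]=0 (border '')
j=20 s[j]='b': π[20]=0 (border '')
j=21 s[j]='f': π[21]=0 (border '')
j=22 s[j]='a': π[22]=0 (border '')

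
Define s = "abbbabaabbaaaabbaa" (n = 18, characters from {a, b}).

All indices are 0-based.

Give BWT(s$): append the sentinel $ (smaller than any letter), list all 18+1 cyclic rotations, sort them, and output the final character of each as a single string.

aabbaabbaa$bbabaaba

rank  rotation             last
    0  $abbbabaabbaaaabbaa  a
    1  a$abbbabaabbaaaabba  a
    2  aa$abbbabaabbaaaabb  b
    3  aaaabbaa$abbbabaabb  b
    4  aaabbaa$abbbabaabba  a
    5  aabbaa$abbbabaabbaa  a
    6  aabbaaaabbaa$abbbab  b
    7  abaabbaaaabbaa$abbb  b
    8  abbaa$abbbabaabbaaa  a
    9  abbaaaabbaa$abbbaba  a
   10  abbbabaabbaaaabbaa$  $
   11  baa$abbbabaabbaaaab  b
   12  baaaabbaa$abbbabaab  b
   13  baabbaaaabbaa$abbba  a
   14  babaabbaaaabbaa$abb  b
   15  bbaa$abbbabaabbaaaa  a
   16  bbaaaabbaa$abbbabaa  a
   17  bbabaabbaaaabbaa$ab  b
   18  bbbabaabbaaaabbaa$a  a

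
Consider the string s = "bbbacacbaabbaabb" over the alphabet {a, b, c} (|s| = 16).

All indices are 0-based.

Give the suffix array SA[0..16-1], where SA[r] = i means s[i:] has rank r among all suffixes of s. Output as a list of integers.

rank→(start, suffix):
  0 → (12, 'aabb')
  1 → (8, 'aabbaabb')
  2 → (13, 'abb')
  3 → (9, 'abbaabb')
  4 → (3, 'acacbaabbaabb')
  5 → (5, 'acbaabbaabb')
  6 → (15, 'b')
  7 → (11, 'baabb')
  8 → (7, 'baabbaabb')
  9 → (2, 'bacacbaabbaabb')
  10 → (14, 'bb')
  11 → (10, 'bbaabb')
  12 → (1, 'bbacacbaabbaabb')
  13 → (0, 'bbbacacbaabbaabb')
  14 → (4, 'cacbaabbaabb')
  15 → (6, 'cbaabbaabb')

[12, 8, 13, 9, 3, 5, 15, 11, 7, 2, 14, 10, 1, 0, 4, 6]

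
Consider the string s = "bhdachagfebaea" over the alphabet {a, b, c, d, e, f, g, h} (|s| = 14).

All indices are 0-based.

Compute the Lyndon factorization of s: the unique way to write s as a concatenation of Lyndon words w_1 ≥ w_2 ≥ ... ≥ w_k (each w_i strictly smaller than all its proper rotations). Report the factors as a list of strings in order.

emit factor 1: 'bhd' (i=0, period=3)
emit factor 2: 'achagfebae' (i=3, period=10)
emit factor 3: 'a' (i=13, period=1)

["bhd", "achagfebae", "a"]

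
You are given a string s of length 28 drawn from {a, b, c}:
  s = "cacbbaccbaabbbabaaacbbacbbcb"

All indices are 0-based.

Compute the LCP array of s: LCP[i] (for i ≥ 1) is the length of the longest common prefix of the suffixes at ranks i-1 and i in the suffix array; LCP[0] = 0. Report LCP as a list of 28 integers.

rank | idx | suffix
   0 |  16 | aaacbbacbbcb
   1 |   9 | aabbbabaaacbbacbbcb
   2 |  17 | aacbbacbbcb
   3 |  14 | abaaacbbacbbcb
   4 |  10 | abbbabaaacbbacbbcb
   5 |  18 | acbbacbbcb
   6 |   1 | acbbaccbaabbbabaaacbbacbbcb
   7 |  22 | acbbcb
   8 |   5 | accbaabbbabaaacbbacbbcb
   9 |  27 | b
  10 |  15 | baaacbbacbbcb
  11 |   8 | baabbbabaaacbbacbbcb
  12 |  13 | babaaacbbacbbcb
  13 |  21 | bacbbcb
  14 |   4 | baccbaabbbabaaacbbacbbcb
  15 |  12 | bbabaaacbbacbbcb
  16 |  20 | bbacbbcb
  17 |   3 | bbaccbaabbbabaaacbbacbbcb
  18 |  11 | bbbabaaacbbacbbcb
  19 |  24 | bbcb
  20 |  25 | bcb
  21 |   0 | cacbbaccbaabbbabaaacbbacbbcb
  22 |  26 | cb
  23 |   7 | cbaabbbabaaacbbacbbcb
  24 |  19 | cbbacbbcb
  25 |   2 | cbbaccbaabbbabaaacbbacbbcb
  26 |  23 | cbbcb
  27 |   6 | ccbaabbbabaaacbbacbbcb

SA = [16, 9, 17, 14, 10, 18, 1, 22, 5, 27, 15, 8, 13, 21, 4, 12, 20, 3, 11, 24, 25, 0, 26, 7, 19, 2, 23, 6]
[i] adj suffixes → lcp
  [1] 16/9 → 2 ('aa')
  [2] 9/17 → 2 ('aa')
  [3] 17/14 → 1 ('a')
  [4] 14/10 → 2 ('ab')
  [5] 10/18 → 1 ('a')
  [6] 18/1 → 6 ('acbbac')
  [7] 1/22 → 4 ('acbb')
  [8] 22/5 → 2 ('ac')
  [9] 5/27 → 0 ('')
  [10] 27/15 → 1 ('b')
  [11] 15/8 → 3 ('baa')
  [12] 8/13 → 2 ('ba')
  [13] 13/21 → 2 ('ba')
  [14] 21/4 → 3 ('bac')
  [15] 4/12 → 1 ('b')
  [16] 12/20 → 3 ('bba')
  [17] 20/3 → 4 ('bbac')
  [18] 3/11 → 2 ('bb')
  [19] 11/24 → 2 ('bb')
  [20] 24/25 → 1 ('b')
  [21] 25/0 → 0 ('')
  [22] 0/26 → 1 ('c')
  [23] 26/7 → 2 ('cb')
  [24] 7/19 → 2 ('cb')
  [25] 19/2 → 5 ('cbbac')
  [26] 2/23 → 3 ('cbb')
  [27] 23/6 → 1 ('c')

[0, 2, 2, 1, 2, 1, 6, 4, 2, 0, 1, 3, 2, 2, 3, 1, 3, 4, 2, 2, 1, 0, 1, 2, 2, 5, 3, 1]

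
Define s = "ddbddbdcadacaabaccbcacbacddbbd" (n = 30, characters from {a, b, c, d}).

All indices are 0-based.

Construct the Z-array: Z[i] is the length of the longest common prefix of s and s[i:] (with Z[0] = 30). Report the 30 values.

[30, 1, 0, 4, 1, 0, 1, 0, 0, 1, 0, 0, 0, 0, 0, 0, 0, 0, 0, 0, 0, 0, 0, 0, 0, 3, 1, 0, 0, 1]

Z[0]=30
i=1: i≥r, start 0; Z[1]=1 grow→box=[1,2)
i=2: i≥r, start 0; Z[2]=0
i=3: i≥r, start 0; Z[3]=4 grow→box=[3,7)
i=4: min(r-i=3, Z[1]=1)=1; Z[4]=1
i=5: min(r-i=2, Z[2]=0)=0; Z[5]=0
i=6: min(r-i=1, Z[3]=4)=1; Z[6]=1
i=7: i≥r, start 0; Z[7]=0
i=8: i≥r, start 0; Z[8]=0
i=9: i≥r, start 0; Z[9]=1 grow→box=[9,10)
i=10: i≥r, start 0; Z[10]=0
i=11: i≥r, start 0; Z[11]=0
i=12: i≥r, start 0; Z[12]=0
i=13: i≥r, start 0; Z[13]=0
i=14: i≥r, start 0; Z[14]=0
i=15: i≥r, start 0; Z[15]=0
i=16: i≥r, start 0; Z[16]=0
i=17: i≥r, start 0; Z[17]=0
i=18: i≥r, start 0; Z[18]=0
i=19: i≥r, start 0; Z[19]=0
i=20: i≥r, start 0; Z[20]=0
i=21: i≥r, start 0; Z[21]=0
i=22: i≥r, start 0; Z[22]=0
i=23: i≥r, start 0; Z[23]=0
i=24: i≥r, start 0; Z[24]=0
i=25: i≥r, start 0; Z[25]=3 grow→box=[25,28)
i=26: min(r-i=2, Z[1]=1)=1; Z[26]=1
i=27: min(r-i=1, Z[2]=0)=0; Z[27]=0
i=28: i≥r, start 0; Z[28]=0
i=29: i≥r, start 0; Z[29]=1 grow→box=[29,30)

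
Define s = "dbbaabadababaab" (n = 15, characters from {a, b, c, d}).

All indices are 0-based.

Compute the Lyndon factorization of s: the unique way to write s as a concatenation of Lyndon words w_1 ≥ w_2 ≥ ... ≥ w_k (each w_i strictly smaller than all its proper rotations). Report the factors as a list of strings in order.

emit factor 1: 'd' (i=0, period=1)
emit factor 2: 'b' (i=1, period=1)
emit factor 3: 'b' (i=2, period=1)
emit factor 4: 'aabadabab' (i=3, period=9)
emit factor 5: 'aab' (i=12, period=3)

["d", "b", "b", "aabadabab", "aab"]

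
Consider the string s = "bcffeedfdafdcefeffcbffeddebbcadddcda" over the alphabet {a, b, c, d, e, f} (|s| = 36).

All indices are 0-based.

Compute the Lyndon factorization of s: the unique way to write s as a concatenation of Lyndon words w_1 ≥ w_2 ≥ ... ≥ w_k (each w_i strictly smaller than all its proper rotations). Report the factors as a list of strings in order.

emit factor 1: 'bcffeedfd' (i=0, period=9)
emit factor 2: 'afdcefeffcbffeddebbc' (i=9, period=20)
emit factor 3: 'adddcd' (i=29, period=6)
emit factor 4: 'a' (i=35, period=1)

["bcffeedfd", "afdcefeffcbffeddebbc", "adddcd", "a"]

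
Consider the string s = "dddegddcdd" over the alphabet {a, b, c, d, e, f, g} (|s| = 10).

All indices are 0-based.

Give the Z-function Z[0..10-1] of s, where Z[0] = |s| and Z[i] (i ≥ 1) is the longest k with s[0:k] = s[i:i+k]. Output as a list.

Z[0]=10
i=1: fresh scan; Z[1]=2 extend→box=[1,3)
i=2: min(r-i=1, Z[1]=2)=1; Z[2]=1
i=3: fresh scan; Z[3]=0
i=4: fresh scan; Z[4]=0
i=5: fresh scan; Z[5]=2 extend→box=[5,7)
i=6: min(r-i=1, Z[1]=2)=1; Z[6]=1
i=7: fresh scan; Z[7]=0
i=8: fresh scan; Z[8]=2 extend→box=[8,10)
i=9: min(r-i=1, Z[1]=2)=1; Z[9]=1

[10, 2, 1, 0, 0, 2, 1, 0, 2, 1]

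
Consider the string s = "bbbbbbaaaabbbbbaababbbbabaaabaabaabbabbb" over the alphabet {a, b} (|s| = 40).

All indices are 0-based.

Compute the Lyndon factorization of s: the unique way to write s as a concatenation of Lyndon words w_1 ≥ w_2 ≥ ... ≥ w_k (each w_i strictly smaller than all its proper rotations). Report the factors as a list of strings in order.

["b", "b", "b", "b", "b", "b", "aaaabbbbbaababbbbabaaabaabaabbabbb"]

emit factor 1: 'b' (i=0, period=1)
emit factor 2: 'b' (i=1, period=1)
emit factor 3: 'b' (i=2, period=1)
emit factor 4: 'b' (i=3, period=1)
emit factor 5: 'b' (i=4, period=1)
emit factor 6: 'b' (i=5, period=1)
emit factor 7: 'aaaabbbbbaababbbbabaaabaabaabbabbb' (i=6, period=34)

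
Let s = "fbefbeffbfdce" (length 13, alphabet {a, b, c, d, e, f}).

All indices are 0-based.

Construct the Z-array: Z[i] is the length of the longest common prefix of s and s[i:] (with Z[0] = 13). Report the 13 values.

[13, 0, 0, 4, 0, 0, 1, 2, 0, 1, 0, 0, 0]

Z[0]=13
i=1: outside box; Z[1]=0
i=2: outside box; Z[2]=0
i=3: outside box; Z[3]=4 grow→box=[3,7)
i=4: min(r-i=3, Z[1]=0)=0; Z[4]=0
i=5: min(r-i=2, Z[2]=0)=0; Z[5]=0
i=6: min(r-i=1, Z[3]=4)=1; Z[6]=1
i=7: outside box; Z[7]=2 grow→box=[7,9)
i=8: min(r-i=1, Z[1]=0)=0; Z[8]=0
i=9: outside box; Z[9]=1 grow→box=[9,10)
i=10: outside box; Z[10]=0
i=11: outside box; Z[11]=0
i=12: outside box; Z[12]=0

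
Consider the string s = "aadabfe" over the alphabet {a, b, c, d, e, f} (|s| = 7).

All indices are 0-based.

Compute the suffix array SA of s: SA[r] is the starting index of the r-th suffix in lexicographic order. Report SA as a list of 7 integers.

[0, 3, 1, 4, 2, 6, 5]

rank→(start, suffix):
  0 → (0, 'aadabfe')
  1 → (3, 'abfe')
  2 → (1, 'adabfe')
  3 → (4, 'bfe')
  4 → (2, 'dabfe')
  5 → (6, 'e')
  6 → (5, 'fe')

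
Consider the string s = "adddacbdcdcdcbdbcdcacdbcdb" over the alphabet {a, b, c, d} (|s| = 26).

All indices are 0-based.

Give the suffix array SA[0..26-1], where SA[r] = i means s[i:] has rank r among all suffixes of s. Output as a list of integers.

[4, 19, 0, 25, 22, 15, 13, 6, 18, 12, 5, 23, 20, 16, 10, 8, 3, 24, 21, 14, 17, 11, 9, 7, 2, 1]

rank | idx | suffix
   0 |   4 | acbdcdcdcbdbcdcacdbcdb
   1 |  19 | acdbcdb
   2 |   0 | adddacbdcdcdcbdbcdcacdbcdb
   3 |  25 | b
   4 |  22 | bcdb
   5 |  15 | bcdcacdbcdb
   6 |  13 | bdbcdcacdbcdb
   7 |   6 | bdcdcdcbdbcdcacdbcdb
   8 |  18 | cacdbcdb
   9 |  12 | cbdbcdcacdbcdb
  10 |   5 | cbdcdcdcbdbcdcacdbcdb
  11 |  23 | cdb
  12 |  20 | cdbcdb
  13 |  16 | cdcacdbcdb
  14 |  10 | cdcbdbcdcacdbcdb
  15 |   8 | cdcdcbdbcdcacdbcdb
  16 |   3 | dacbdcdcdcbdbcdcacdbcdb
  17 |  24 | db
  18 |  21 | dbcdb
  19 |  14 | dbcdcacdbcdb
  20 |  17 | dcacdbcdb
  21 |  11 | dcbdbcdcacdbcdb
  22 |   9 | dcdcbdbcdcacdbcdb
  23 |   7 | dcdcdcbdbcdcacdbcdb
  24 |   2 | ddacbdcdcdcbdbcdcacdbcdb
  25 |   1 | dddacbdcdcdcbdbcdcacdbcdb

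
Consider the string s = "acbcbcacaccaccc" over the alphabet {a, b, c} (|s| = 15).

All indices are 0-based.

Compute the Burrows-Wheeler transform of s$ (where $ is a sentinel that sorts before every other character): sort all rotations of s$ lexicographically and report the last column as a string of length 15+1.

cc$cccccbacbacaa

rank  rotation          last
    0  $acbcbcacaccaccc  c
    1  acaccaccc$acbcbc  c
    2  acbcbcacaccaccc$  $
    3  accaccc$acbcbcac  c
    4  accc$acbcbcacacc  c
    5  bcacaccaccc$acbc  c
    6  bcbcacaccaccc$ac  c
    7  c$acbcbcacaccacc  c
    8  cacaccaccc$acbcb  b
    9  caccaccc$acbcbca  a
   10  caccc$acbcbcacac  c
   11  cbcacaccaccc$acb  b
   12  cbcbcacaccaccc$a  a
   13  cc$acbcbcacaccac  c
   14  ccaccc$acbcbcaca  a
   15  ccc$acbcbcacacca  a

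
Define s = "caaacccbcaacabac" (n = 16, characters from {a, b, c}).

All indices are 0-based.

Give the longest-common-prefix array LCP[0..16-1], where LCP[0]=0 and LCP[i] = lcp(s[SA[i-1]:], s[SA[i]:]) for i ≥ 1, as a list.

sorted suffixes:
  #0 SA[0]=1  'aaacccbcaacabac'
  #1 SA[1]=9  'aacabac'
  #2 SA[2]=2  'aacccbcaacabac'
  #3 SA[3]=12  'abac'
  #4 SA[4]=14  'ac'
  #5 SA[5]=10  'acabac'
  #6 SA[6]=3  'acccbcaacabac'
  #7 SA[7]=13  'bac'
  #8 SA[8]=7  'bcaacabac'
  #9 SA[9]=15  'c'
  #10 SA[10]=0  'caaacccbcaacabac'
  #11 SA[11]=8  'caacabac'
  #12 SA[12]=11  'cabac'
  #13 SA[13]=6  'cbcaacabac'
  #14 SA[14]=5  'ccbcaacabac'
  #15 SA[15]=4  'cccbcaacabac'

SA = [1, 9, 2, 12, 14, 10, 3, 13, 7, 15, 0, 8, 11, 6, 5, 4]
i: (SA[i-1],SA[i]) lcp shared
  1: (1,9) 2 'aa'
  2: (9,2) 3 'aac'
  3: (2,12) 1 'a'
  4: (12,14) 1 'a'
  5: (14,10) 2 'ac'
  6: (10,3) 2 'ac'
  7: (3,13) 0 ''
  8: (13,7) 1 'b'
  9: (7,15) 0 ''
  10: (15,0) 1 'c'
  11: (0,8) 3 'caa'
  12: (8,11) 2 'ca'
  13: (11,6) 1 'c'
  14: (6,5) 1 'c'
  15: (5,4) 2 'cc'

[0, 2, 3, 1, 1, 2, 2, 0, 1, 0, 1, 3, 2, 1, 1, 2]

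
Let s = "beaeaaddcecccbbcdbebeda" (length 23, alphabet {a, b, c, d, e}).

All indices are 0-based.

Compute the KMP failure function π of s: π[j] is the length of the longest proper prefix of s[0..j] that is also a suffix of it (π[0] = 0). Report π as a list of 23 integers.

[0, 0, 0, 0, 0, 0, 0, 0, 0, 0, 0, 0, 0, 1, 1, 0, 0, 1, 2, 1, 2, 0, 0]

π[0] = 0
j=1 s[j]='e': π[1]=0 (border '')
j=2 s[j]='a': π[2]=0 (border '')
j=3 s[j]='e': π[3]=0 (border '')
j=4 s[j]='a': π[4]=0 (border '')
j=5 s[j]='a': π[5]=0 (border '')
j=6 s[j]='d': π[6]=0 (border '')
j=7 s[j]='d': π[7]=0 (border '')
j=8 s[j]='c': π[8]=0 (border '')
j=9 s[j]='e': π[9]=0 (border '')
j=10 s[j]='c': π[10]=0 (border '')
j=11 s[j]='c': π[11]=0 (border '')
j=12 s[j]='c': π[12]=0 (border '')
j=13 s[j]='b': π[13]=1 (border 'b')
j=14 s[j]='b': k: 1→0; π[14]=1 (border 'b')
j=15 s[j]='c': k: 1→0; π[15]=0 (border '')
j=16 s[j]='d': π[16]=0 (border '')
j=17 s[j]='b': π[17]=1 (border 'b')
j=18 s[j]='e': π[18]=2 (border 'be')
j=19 s[j]='b': k: 2→0; π[19]=1 (border 'b')
j=20 s[j]='e': π[20]=2 (border 'be')
j=21 s[j]='d': k: 2→0; π[21]=0 (border '')
j=22 s[j]='a': π[22]=0 (border '')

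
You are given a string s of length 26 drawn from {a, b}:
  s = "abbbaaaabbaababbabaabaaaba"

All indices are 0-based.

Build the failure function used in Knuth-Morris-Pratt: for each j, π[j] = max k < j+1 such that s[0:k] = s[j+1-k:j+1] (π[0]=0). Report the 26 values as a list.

[0, 0, 0, 0, 1, 1, 1, 1, 2, 3, 1, 1, 2, 1, 2, 3, 1, 2, 1, 1, 2, 1, 1, 1, 2, 1]

π[0] = 0
j=1 s[j]='b': π[1]=0 (border '')
j=2 s[j]='b': π[2]=0 (border '')
j=3 s[j]='b': π[3]=0 (border '')
j=4 s[j]='a': π[4]=1 (border 'a')
j=5 s[j]='a': k: 1→0; π[5]=1 (border 'a')
j=6 s[j]='a': k: 1→0; π[6]=1 (border 'a')
j=7 s[j]='a': k: 1→0; π[7]=1 (border 'a')
j=8 s[j]='b': π[8]=2 (border 'ab')
j=9 s[j]='b': π[9]=3 (border 'abb')
j=10 s[j]='a': k: 3→0; π[10]=1 (border 'a')
j=11 s[j]='a': k: 1→0; π[11]=1 (border 'a')
j=12 s[j]='b': π[12]=2 (border 'ab')
j=13 s[j]='a': k: 2→0; π[13]=1 (border 'a')
j=14 s[j]='b': π[14]=2 (border 'ab')
j=15 s[j]='b': π[15]=3 (border 'abb')
j=16 s[j]='a': k: 3→0; π[16]=1 (border 'a')
j=17 s[j]='b': π[17]=2 (border 'ab')
j=18 s[j]='a': k: 2→0; π[18]=1 (border 'a')
j=19 s[j]='a': k: 1→0; π[19]=1 (border 'a')
j=20 s[j]='b': π[20]=2 (border 'ab')
j=21 s[j]='a': k: 2→0; π[21]=1 (border 'a')
j=22 s[j]='a': k: 1→0; π[22]=1 (border 'a')
j=23 s[j]='a': k: 1→0; π[23]=1 (border 'a')
j=24 s[j]='b': π[24]=2 (border 'ab')
j=25 s[j]='a': k: 2→0; π[25]=1 (border 'a')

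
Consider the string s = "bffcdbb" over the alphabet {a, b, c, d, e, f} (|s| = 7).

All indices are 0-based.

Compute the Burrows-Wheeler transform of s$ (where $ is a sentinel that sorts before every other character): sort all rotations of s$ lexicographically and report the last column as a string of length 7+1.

bbd$fcfb

rank  rotation  last
    0  $bffcdbb  b
    1  b$bffcdb  b
    2  bb$bffcd  d
    3  bffcdbb$  $
    4  cdbb$bff  f
    5  dbb$bffc  c
    6  fcdbb$bf  f
    7  ffcdbb$b  b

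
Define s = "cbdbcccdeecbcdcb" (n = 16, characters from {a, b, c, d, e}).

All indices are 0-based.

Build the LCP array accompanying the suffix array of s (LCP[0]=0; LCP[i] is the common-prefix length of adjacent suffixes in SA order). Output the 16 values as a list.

[0, 1, 2, 1, 0, 2, 2, 1, 2, 1, 2, 0, 1, 1, 0, 1]

rank | idx | suffix
   0 |  15 | b
   1 |   3 | bcccdeecbcdcb
   2 |  11 | bcdcb
   3 |   1 | bdbcccdeecbcdcb
   4 |  14 | cb
   5 |  10 | cbcdcb
   6 |   0 | cbdbcccdeecbcdcb
   7 |   4 | cccdeecbcdcb
   8 |   5 | ccdeecbcdcb
   9 |  12 | cdcb
  10 |   6 | cdeecbcdcb
  11 |   2 | dbcccdeecbcdcb
  12 |  13 | dcb
  13 |   7 | deecbcdcb
  14 |   9 | ecbcdcb
  15 |   8 | eecbcdcb

SA = [15, 3, 11, 1, 14, 10, 0, 4, 5, 12, 6, 2, 13, 7, 9, 8]
i: (SA[i-1],SA[i]) lcp shared
  1: (15,3) 1 'b'
  2: (3,11) 2 'bc'
  3: (11,1) 1 'b'
  4: (1,14) 0 ''
  5: (14,10) 2 'cb'
  6: (10,0) 2 'cb'
  7: (0,4) 1 'c'
  8: (4,5) 2 'cc'
  9: (5,12) 1 'c'
  10: (12,6) 2 'cd'
  11: (6,2) 0 ''
  12: (2,13) 1 'd'
  13: (13,7) 1 'd'
  14: (7,9) 0 ''
  15: (9,8) 1 'e'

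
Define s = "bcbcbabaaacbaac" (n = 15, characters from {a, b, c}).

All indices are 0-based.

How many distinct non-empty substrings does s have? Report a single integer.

96

rank→(start, suffix):
  0 → (7, 'aaacbaac')
  1 → (12, 'aac')
  2 → (8, 'aacbaac')
  3 → (5, 'abaaacbaac')
  4 → (13, 'ac')
  5 → (9, 'acbaac')
  6 → (6, 'baaacbaac')
  7 → (11, 'baac')
  8 → (4, 'babaaacbaac')
  9 → (2, 'bcbabaaacbaac')
  10 → (0, 'bcbcbabaaacbaac')
  11 → (14, 'c')
  12 → (10, 'cbaac')
  13 → (3, 'cbabaaacbaac')
  14 → (1, 'cbcbabaaacbaac')

SA = [7, 12, 8, 5, 13, 9, 6, 11, 4, 2, 0, 14, 10, 3, 1]
i: (SA[i-1],SA[i]) lcp shared
  1: (7,12) 2 'aa'
  2: (12,8) 3 'aac'
  3: (8,5) 1 'a'
  4: (5,13) 1 'a'
  5: (13,9) 2 'ac'
  6: (9,6) 0 ''
  7: (6,11) 3 'baa'
  8: (11,4) 2 'ba'
  9: (4,2) 1 'b'
  10: (2,0) 3 'bcb'
  11: (0,14) 0 ''
  12: (14,10) 1 'c'
  13: (10,3) 3 'cba'
  14: (3,1) 2 'cb'

n(n+1)/2 = 15·16/2 = 120
Σ LCP = 0 + 2 + 3 + 1 + 1 + 2 + 0 + 3 + 2 + 1 + 3 + 0 + 1 + 3 + 2 = 24
distinct = 120 − 24 = 96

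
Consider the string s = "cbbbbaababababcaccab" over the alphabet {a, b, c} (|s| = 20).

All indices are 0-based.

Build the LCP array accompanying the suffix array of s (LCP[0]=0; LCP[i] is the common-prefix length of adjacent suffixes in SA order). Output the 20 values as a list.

sorted suffixes:
  #0 SA[0]=5  'aababababcaccab'
  #1 SA[1]=18  'ab'
  #2 SA[2]=6  'ababababcaccab'
  #3 SA[3]=8  'abababcaccab'
  #4 SA[4]=10  'ababcaccab'
  #5 SA[5]=12  'abcaccab'
  #6 SA[6]=15  'accab'
  #7 SA[7]=19  'b'
  #8 SA[8]=4  'baababababcaccab'
  #9 SA[9]=7  'babababcaccab'
  #10 SA[10]=9  'bababcaccab'
  #11 SA[11]=11  'babcaccab'
  #12 SA[12]=3  'bbaababababcaccab'
  #13 SA[13]=2  'bbbaababababcaccab'
  #14 SA[14]=1  'bbbbaababababcaccab'
  #15 SA[15]=13  'bcaccab'
  #16 SA[16]=17  'cab'
  #17 SA[17]=14  'caccab'
  #18 SA[18]=0  'cbbbbaababababcaccab'
  #19 SA[19]=16  'ccab'

SA = [5, 18, 6, 8, 10, 12, 15, 19, 4, 7, 9, 11, 3, 2, 1, 13, 17, 14, 0, 16]
[i] adj suffixes → lcp
  [1] 5/18 → 1 ('a')
  [2] 18/6 → 2 ('ab')
  [3] 6/8 → 6 ('ababab')
  [4] 8/10 → 4 ('abab')
  [5] 10/12 → 2 ('ab')
  [6] 12/15 → 1 ('a')
  [7] 15/19 → 0 ('')
  [8] 19/4 → 1 ('b')
  [9] 4/7 → 2 ('ba')
  [10] 7/9 → 5 ('babab')
  [11] 9/11 → 3 ('bab')
  [12] 11/3 → 1 ('b')
  [13] 3/2 → 2 ('bb')
  [14] 2/1 → 3 ('bbb')
  [15] 1/13 → 1 ('b')
  [16] 13/17 → 0 ('')
  [17] 17/14 → 2 ('ca')
  [18] 14/0 → 1 ('c')
  [19] 0/16 → 1 ('c')

[0, 1, 2, 6, 4, 2, 1, 0, 1, 2, 5, 3, 1, 2, 3, 1, 0, 2, 1, 1]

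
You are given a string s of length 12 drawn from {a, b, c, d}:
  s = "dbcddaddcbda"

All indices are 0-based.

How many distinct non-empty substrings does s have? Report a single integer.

68

sorted suffixes:
  #0 SA[0]=11  'a'
  #1 SA[1]=5  'addcbda'
  #2 SA[2]=1  'bcddaddcbda'
  #3 SA[3]=9  'bda'
  #4 SA[4]=8  'cbda'
  #5 SA[5]=2  'cddaddcbda'
  #6 SA[6]=10  'da'
  #7 SA[7]=4  'daddcbda'
  #8 SA[8]=0  'dbcddaddcbda'
  #9 SA[9]=7  'dcbda'
  #10 SA[10]=3  'ddaddcbda'
  #11 SA[11]=6  'ddcbda'

SA = [11, 5, 1, 9, 8, 2, 10, 4, 0, 7, 3, 6]
rank  pair      lcp
   1  s[11:],s[5:]  1  'a'
   2  s[5:],s[1:]  0  ''
   3  s[1:],s[9:]  1  'b'
   4  s[9:],s[8:]  0  ''
   5  s[8:],s[2:]  1  'c'
   6  s[2:],s[10:]  0  ''
   7  s[10:],s[4:]  2  'da'
   8  s[4:],s[0:]  1  'd'
   9  s[0:],s[7:]  1  'd'
  10  s[7:],s[3:]  1  'd'
  11  s[3:],s[6:]  2  'dd'

n(n+1)/2 = 12·13/2 = 78
Σ LCP = 0 + 1 + 0 + 1 + 0 + 1 + 0 + 2 + 1 + 1 + 1 + 2 = 10
distinct = 78 − 10 = 68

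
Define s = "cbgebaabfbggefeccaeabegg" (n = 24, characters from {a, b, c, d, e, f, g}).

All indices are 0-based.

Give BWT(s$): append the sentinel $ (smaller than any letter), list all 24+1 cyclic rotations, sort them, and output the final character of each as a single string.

rank  rotation                   last
    0  $cbgebaabfbggefeccaeabegg  g
    1  aabfbggefeccaeabegg$cbgeb  b
    2  abegg$cbgebaabfbggefeccae  e
    3  abfbggefeccaeabegg$cbgeba  a
    4  aeabegg$cbgebaabfbggefecc  c
    5  baabfbggefeccaeabegg$cbge  e
    6  begg$cbgebaabfbggefeccaea  a
    7  bfbggefeccaeabegg$cbgebaa  a
    8  bgebaabfbggefeccaeabegg$c  c
    9  bggefeccaeabegg$cbgebaabf  f
   10  caeabegg$cbgebaabfbggefec  c
   11  cbgebaabfbggefeccaeabegg$  $
   12  ccaeabegg$cbgebaabfbggefe  e
   13  eabegg$cbgebaabfbggefecca  a
   14  ebaabfbggefeccaeabegg$cbg  g
   15  eccaeabegg$cbgebaabfbggef  f
   16  efeccaeabegg$cbgebaabfbgg  g
   17  egg$cbgebaabfbggefeccaeab  b
   18  fbggefeccaeabegg$cbgebaab  b
   19  feccaeabegg$cbgebaabfbgge  e
   20  g$cbgebaabfbggefeccaeabeg  g
   21  gebaabfbggefeccaeabegg$cb  b
   22  gefeccaeabegg$cbgebaabfbg  g
   23  gg$cbgebaabfbggefeccaeabe  e
   24  ggefeccaeabegg$cbgebaabfb  b

gbeaceaacfc$eagfgbbegbgeb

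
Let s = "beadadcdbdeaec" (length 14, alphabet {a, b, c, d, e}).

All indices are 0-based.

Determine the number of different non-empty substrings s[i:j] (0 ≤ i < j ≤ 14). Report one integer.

rank | idx | suffix
   0 |   2 | adadcdbdeaec
   1 |   4 | adcdbdeaec
   2 |  11 | aec
   3 |   8 | bdeaec
   4 |   0 | beadadcdbdeaec
   5 |  13 | c
   6 |   6 | cdbdeaec
   7 |   3 | dadcdbdeaec
   8 |   7 | dbdeaec
   9 |   5 | dcdbdeaec
  10 |   9 | deaec
  11 |   1 | eadadcdbdeaec
  12 |  10 | eaec
  13 |  12 | ec

SA = [2, 4, 11, 8, 0, 13, 6, 3, 7, 5, 9, 1, 10, 12]
i: (SA[i-1],SA[i]) lcp shared
  1: (2,4) 2 'ad'
  2: (4,11) 1 'a'
  3: (11,8) 0 ''
  4: (8,0) 1 'b'
  5: (0,13) 0 ''
  6: (13,6) 1 'c'
  7: (6,3) 0 ''
  8: (3,7) 1 'd'
  9: (7,5) 1 'd'
  10: (5,9) 1 'd'
  11: (9,1) 0 ''
  12: (1,10) 2 'ea'
  13: (10,12) 1 'e'

n(n+1)/2 = 14·15/2 = 105
Σ LCP = 0 + 2 + 1 + 0 + 1 + 0 + 1 + 0 + 1 + 1 + 1 + 0 + 2 + 1 = 11
distinct = 105 − 11 = 94

94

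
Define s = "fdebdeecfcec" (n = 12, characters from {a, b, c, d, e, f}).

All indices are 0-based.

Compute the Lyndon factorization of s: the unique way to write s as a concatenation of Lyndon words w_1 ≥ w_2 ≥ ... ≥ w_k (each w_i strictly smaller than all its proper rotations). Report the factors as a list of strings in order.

["f", "de", "bdeecfcec"]

emit factor 1: 'f' (i=0, period=1)
emit factor 2: 'de' (i=1, period=2)
emit factor 3: 'bdeecfcec' (i=3, period=9)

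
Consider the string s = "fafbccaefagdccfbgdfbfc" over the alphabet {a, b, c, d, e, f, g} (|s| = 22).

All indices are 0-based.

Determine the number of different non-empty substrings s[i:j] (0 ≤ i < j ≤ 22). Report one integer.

233

rank→(start, suffix):
  0 → (6, 'aefagdccfbgdfbfc')
  1 → (1, 'afbccaefagdccfbgdfbfc')
  2 → (9, 'agdccfbgdfbfc')
  3 → (3, 'bccaefagdccfbgdfbfc')
  4 → (19, 'bfc')
  5 → (15, 'bgdfbfc')
  6 → (21, 'c')
  7 → (5, 'caefagdccfbgdfbfc')
  8 → (4, 'ccaefagdccfbgdfbfc')
  9 → (12, 'ccfbgdfbfc')
  10 → (13, 'cfbgdfbfc')
  11 → (11, 'dccfbgdfbfc')
  12 → (17, 'dfbfc')
  13 → (7, 'efagdccfbgdfbfc')
  14 → (0, 'fafbccaefagdccfbgdfbfc')
  15 → (8, 'fagdccfbgdfbfc')
  16 → (2, 'fbccaefagdccfbgdfbfc')
  17 → (18, 'fbfc')
  18 → (14, 'fbgdfbfc')
  19 → (20, 'fc')
  20 → (10, 'gdccfbgdfbfc')
  21 → (16, 'gdfbfc')

SA = [6, 1, 9, 3, 19, 15, 21, 5, 4, 12, 13, 11, 17, 7, 0, 8, 2, 18, 14, 20, 10, 16]
[i] adj suffixes → lcp
  [1] 6/1 → 1 ('a')
  [2] 1/9 → 1 ('a')
  [3] 9/3 → 0 ('')
  [4] 3/19 → 1 ('b')
  [5] 19/15 → 1 ('b')
  [6] 15/21 → 0 ('')
  [7] 21/5 → 1 ('c')
  [8] 5/4 → 1 ('c')
  [9] 4/12 → 2 ('cc')
  [10] 12/13 → 1 ('c')
  [11] 13/11 → 0 ('')
  [12] 11/17 → 1 ('d')
  [13] 17/7 → 0 ('')
  [14] 7/0 → 0 ('')
  [15] 0/8 → 2 ('fa')
  [16] 8/2 → 1 ('f')
  [17] 2/18 → 2 ('fb')
  [18] 18/14 → 2 ('fb')
  [19] 14/20 → 1 ('f')
  [20] 20/10 → 0 ('')
  [21] 10/16 → 2 ('gd')

n(n+1)/2 = 22·23/2 = 253
Σ LCP = 0 + 1 + 1 + 0 + 1 + 1 + 0 + 1 + 1 + 2 + 1 + 0 + 1 + 0 + 0 + 2 + 1 + 2 + 2 + 1 + 0 + 2 = 20
distinct = 253 − 20 = 233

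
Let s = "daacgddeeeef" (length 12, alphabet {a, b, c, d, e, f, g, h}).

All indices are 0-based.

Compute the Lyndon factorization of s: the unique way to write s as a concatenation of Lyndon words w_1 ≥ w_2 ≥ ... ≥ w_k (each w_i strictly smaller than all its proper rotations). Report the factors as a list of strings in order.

emit factor 1: 'd' (i=0, period=1)
emit factor 2: 'aacgddeeeef' (i=1, period=11)

["d", "aacgddeeeef"]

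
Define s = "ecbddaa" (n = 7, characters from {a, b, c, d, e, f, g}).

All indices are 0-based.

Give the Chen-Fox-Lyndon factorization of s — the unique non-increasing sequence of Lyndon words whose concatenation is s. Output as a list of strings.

emit factor 1: 'e' (i=0, period=1)
emit factor 2: 'c' (i=1, period=1)
emit factor 3: 'bdd' (i=2, period=3)
emit factor 4: 'a' (i=5, period=1)
emit factor 5: 'a' (i=6, period=1)

["e", "c", "bdd", "a", "a"]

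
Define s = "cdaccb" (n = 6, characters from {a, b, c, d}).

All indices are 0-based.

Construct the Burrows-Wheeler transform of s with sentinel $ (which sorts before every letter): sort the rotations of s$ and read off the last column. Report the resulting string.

rank  rotation last
    0  $cdaccb  b
    1  accb$cd  d
    2  b$cdacc  c
    3  cb$cdac  c
    4  ccb$cda  a
    5  cdaccb$  $
    6  daccb$c  c

bdcca$c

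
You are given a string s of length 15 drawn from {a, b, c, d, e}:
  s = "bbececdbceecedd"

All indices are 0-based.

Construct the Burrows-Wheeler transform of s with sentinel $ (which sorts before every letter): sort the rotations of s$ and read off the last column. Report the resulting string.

d$dbeeebdcecbecc

rank  rotation          last
    0  $bbececdbceecedd  d
    1  bbececdbceecedd$  $
    2  bceecedd$bbececd  d
    3  bececdbceecedd$b  b
    4  cdbceecedd$bbece  e
    5  cecdbceecedd$bbe  e
    6  cedd$bbececdbcee  e
    7  ceecedd$bbececdb  b
    8  d$bbececdbceeced  d
    9  dbceecedd$bbecec  c
   10  dd$bbececdbceece  e
   11  ecdbceecedd$bbec  c
   12  ececdbceecedd$bb  b
   13  ecedd$bbececdbce  e
   14  edd$bbececdbceec  c
   15  eecedd$bbececdbc  c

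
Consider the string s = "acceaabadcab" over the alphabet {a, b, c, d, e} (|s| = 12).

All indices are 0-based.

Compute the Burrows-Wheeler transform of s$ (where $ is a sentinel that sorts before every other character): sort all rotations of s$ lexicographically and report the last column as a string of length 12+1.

beca$baadacac

rank  rotation       last
    0  $acceaabadcab  b
    1  aabadcab$acce  e
    2  ab$acceaabadc  c
    3  abadcab$accea  a
    4  acceaabadcab$  $
    5  adcab$acceaab  b
    6  b$acceaabadca  a
    7  badcab$acceaa  a
    8  cab$acceaabad  d
    9  cceaabadcab$a  a
   10  ceaabadcab$ac  c
   11  dcab$acceaaba  a
   12  eaabadcab$acc  c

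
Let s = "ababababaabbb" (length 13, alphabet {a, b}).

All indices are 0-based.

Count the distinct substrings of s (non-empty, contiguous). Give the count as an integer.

57

sorted suffixes:
  #0 SA[0]=8  'aabbb'
  #1 SA[1]=6  'abaabbb'
  #2 SA[2]=4  'ababaabbb'
  #3 SA[3]=2  'abababaabbb'
  #4 SA[4]=0  'ababababaabbb'
  #5 SA[5]=9  'abbb'
  #6 SA[6]=12  'b'
  #7 SA[7]=7  'baabbb'
  #8 SA[8]=5  'babaabbb'
  #9 SA[9]=3  'bababaabbb'
  #10 SA[10]=1  'babababaabbb'
  #11 SA[11]=11  'bb'
  #12 SA[12]=10  'bbb'

SA = [8, 6, 4, 2, 0, 9, 12, 7, 5, 3, 1, 11, 10]
rank  pair      lcp
   1  s[8:],s[6:]  1  'a'
   2  s[6:],s[4:]  3  'aba'
   3  s[4:],s[2:]  5  'ababa'
   4  s[2:],s[0:]  7  'abababa'
   5  s[0:],s[9:]  2  'ab'
   6  s[9:],s[12:]  0  ''
   7  s[12:],s[7:]  1  'b'
   8  s[7:],s[5:]  2  'ba'
   9  s[5:],s[3:]  4  'baba'
  10  s[3:],s[1:]  6  'bababa'
  11  s[1:],s[11:]  1  'b'
  12  s[11:],s[10:]  2  'bb'

n(n+1)/2 = 13·14/2 = 91
Σ LCP = 0 + 1 + 3 + 5 + 7 + 2 + 0 + 1 + 2 + 4 + 6 + 1 + 2 = 34
distinct = 91 − 34 = 57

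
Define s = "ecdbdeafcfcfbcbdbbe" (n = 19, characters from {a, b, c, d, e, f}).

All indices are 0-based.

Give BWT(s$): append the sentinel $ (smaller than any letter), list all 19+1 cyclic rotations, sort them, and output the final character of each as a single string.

eedfcdbbeffbcbbd$cca

rank  rotation              last
    0  $ecdbdeafcfcfbcbdbbe  e
    1  afcfcfbcbdbbe$ecdbde  e
    2  bbe$ecdbdeafcfcfbcbd  d
    3  bcbdbbe$ecdbdeafcfcf  f
    4  bdbbe$ecdbdeafcfcfbc  c
    5  bdeafcfcfbcbdbbe$ecd  d
    6  be$ecdbdeafcfcfbcbdb  b
    7  cbdbbe$ecdbdeafcfcfb  b
    8  cdbdeafcfcfbcbdbbe$e  e
    9  cfbcbdbbe$ecdbdeafcf  f
   10  cfcfbcbdbbe$ecdbdeaf  f
   11  dbbe$ecdbdeafcfcfbcb  b
   12  dbdeafcfcfbcbdbbe$ec  c
   13  deafcfcfbcbdbbe$ecdb  b
   14  e$ecdbdeafcfcfbcbdbb  b
   15  eafcfcfbcbdbbe$ecdbd  d
   16  ecdbdeafcfcfbcbdbbe$  $
   17  fbcbdbbe$ecdbdeafcfc  c
   18  fcfbcbdbbe$ecdbdeafc  c
   19  fcfcfbcbdbbe$ecdbdea  a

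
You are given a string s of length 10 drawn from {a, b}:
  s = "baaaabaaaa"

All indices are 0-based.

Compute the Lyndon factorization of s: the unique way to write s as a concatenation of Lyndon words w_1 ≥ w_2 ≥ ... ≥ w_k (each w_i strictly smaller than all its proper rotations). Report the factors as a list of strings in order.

["b", "aaaab", "a", "a", "a", "a"]

emit factor 1: 'b' (i=0, period=1)
emit factor 2: 'aaaab' (i=1, period=5)
emit factor 3: 'a' (i=6, period=1)
emit factor 4: 'a' (i=7, period=1)
emit factor 5: 'a' (i=8, period=1)
emit factor 6: 'a' (i=9, period=1)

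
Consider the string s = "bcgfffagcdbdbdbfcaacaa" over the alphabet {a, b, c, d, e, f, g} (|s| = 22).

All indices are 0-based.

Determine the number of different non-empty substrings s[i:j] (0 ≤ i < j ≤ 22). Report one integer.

rank | idx | suffix
   0 |  21 | a
   1 |  20 | aa
   2 |  17 | aacaa
   3 |  18 | acaa
   4 |   6 | agcdbdbdbfcaacaa
   5 |   0 | bcgfffagcdbdbdbfcaacaa
   6 |  10 | bdbdbfcaacaa
   7 |  12 | bdbfcaacaa
   8 |  14 | bfcaacaa
   9 |  19 | caa
  10 |  16 | caacaa
  11 |   8 | cdbdbdbfcaacaa
  12 |   1 | cgfffagcdbdbdbfcaacaa
  13 |   9 | dbdbdbfcaacaa
  14 |  11 | dbdbfcaacaa
  15 |  13 | dbfcaacaa
  16 |   5 | fagcdbdbdbfcaacaa
  17 |  15 | fcaacaa
  18 |   4 | ffagcdbdbdbfcaacaa
  19 |   3 | fffagcdbdbdbfcaacaa
  20 |   7 | gcdbdbdbfcaacaa
  21 |   2 | gfffagcdbdbdbfcaacaa

SA = [21, 20, 17, 18, 6, 0, 10, 12, 14, 19, 16, 8, 1, 9, 11, 13, 5, 15, 4, 3, 7, 2]
[i] adj suffixes → lcp
  [1] 21/20 → 1 ('a')
  [2] 20/17 → 2 ('aa')
  [3] 17/18 → 1 ('a')
  [4] 18/6 → 1 ('a')
  [5] 6/0 → 0 ('')
  [6] 0/10 → 1 ('b')
  [7] 10/12 → 3 ('bdb')
  [8] 12/14 → 1 ('b')
  [9] 14/19 → 0 ('')
  [10] 19/16 → 3 ('caa')
  [11] 16/8 → 1 ('c')
  [12] 8/1 → 1 ('c')
  [13] 1/9 → 0 ('')
  [14] 9/11 → 4 ('dbdb')
  [15] 11/13 → 2 ('db')
  [16] 13/5 → 0 ('')
  [17] 5/15 → 1 ('f')
  [18] 15/4 → 1 ('f')
  [19] 4/3 → 2 ('ff')
  [20] 3/7 → 0 ('')
  [21] 7/2 → 1 ('g')

n(n+1)/2 = 22·23/2 = 253
Σ LCP = 0 + 1 + 2 + 1 + 1 + 0 + 1 + 3 + 1 + 0 + 3 + 1 + 1 + 0 + 4 + 2 + 0 + 1 + 1 + 2 + 0 + 1 = 26
distinct = 253 − 26 = 227

227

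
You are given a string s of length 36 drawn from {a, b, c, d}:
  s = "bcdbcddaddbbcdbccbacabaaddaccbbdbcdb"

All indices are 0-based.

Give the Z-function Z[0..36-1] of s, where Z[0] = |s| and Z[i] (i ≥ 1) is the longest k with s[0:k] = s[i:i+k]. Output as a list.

[36, 0, 0, 3, 0, 0, 0, 0, 0, 0, 1, 5, 0, 0, 2, 0, 0, 1, 0, 0, 0, 1, 0, 0, 0, 0, 0, 0, 0, 1, 1, 0, 4, 0, 0, 1]

Z[0]=36
i=1: i≥r, start 0; Z[1]=0
i=2: i≥r, start 0; Z[2]=0
i=3: i≥r, start 0; Z[3]=3 extend→box=[3,6)
i=4: min(r-i=2, Z[1]=0)=0; Z[4]=0
i=5: min(r-i=1, Z[2]=0)=0; Z[5]=0
i=6: i≥r, start 0; Z[6]=0
i=7: i≥r, start 0; Z[7]=0
i=8: i≥r, start 0; Z[8]=0
i=9: i≥r, start 0; Z[9]=0
i=10: i≥r, start 0; Z[10]=1 extend→box=[10,11)
i=11: i≥r, start 0; Z[11]=5 extend→box=[11,16)
i=12: min(r-i=4, Z[1]=0)=0; Z[12]=0
i=13: min(r-i=3, Z[2]=0)=0; Z[13]=0
i=14: min(r-i=2, Z[3]=3)=2; Z[14]=2
i=15: min(r-i=1, Z[4]=0)=0; Z[15]=0
i=16: i≥r, start 0; Z[16]=0
i=17: i≥r, start 0; Z[17]=1 extend→box=[17,18)
i=18: i≥r, start 0; Z[18]=0
i=19: i≥r, start 0; Z[19]=0
i=20: i≥r, start 0; Z[20]=0
i=21: i≥r, start 0; Z[21]=1 extend→box=[21,22)
i=22: i≥r, start 0; Z[22]=0
i=23: i≥r, start 0; Z[23]=0
i=24: i≥r, start 0; Z[24]=0
i=25: i≥r, start 0; Z[25]=0
i=26: i≥r, start 0; Z[26]=0
i=27: i≥r, start 0; Z[27]=0
i=28: i≥r, start 0; Z[28]=0
i=29: i≥r, start 0; Z[29]=1 extend→box=[29,30)
i=30: i≥r, start 0; Z[30]=1 extend→box=[30,31)
i=31: i≥r, start 0; Z[31]=0
i=32: i≥r, start 0; Z[32]=4 extend→box=[32,36)
i=33: min(r-i=3, Z[1]=0)=0; Z[33]=0
i=34: min(r-i=2, Z[2]=0)=0; Z[34]=0
i=35: min(r-i=1, Z[3]=3)=1; Z[35]=1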